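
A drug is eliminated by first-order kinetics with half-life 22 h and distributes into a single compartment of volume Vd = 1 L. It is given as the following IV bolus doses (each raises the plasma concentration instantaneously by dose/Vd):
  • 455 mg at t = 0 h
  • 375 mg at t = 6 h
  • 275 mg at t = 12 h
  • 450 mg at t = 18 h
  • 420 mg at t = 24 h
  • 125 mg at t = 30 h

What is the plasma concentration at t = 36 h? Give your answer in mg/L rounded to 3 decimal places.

k = ln 2 / 22 = 0.03151 per h
Dose 1 (455 mg at t=0 h): 455·exp(−0.03151·36) = 146.358 mg/L
Dose 2 (375 mg at t=6 h): 375·exp(−0.03151·30) = 145.726 mg/L
Dose 3 (275 mg at t=12 h): 275·exp(−0.03151·24) = 129.103 mg/L
Dose 4 (450 mg at t=18 h): 450·exp(−0.03151·18) = 255.220 mg/L
Dose 5 (420 mg at t=24 h): 420·exp(−0.03151·12) = 287.774 mg/L
Dose 6 (125 mg at t=30 h): 125·exp(−0.03151·6) = 103.469 mg/L
C(36) = 146.358 + 145.726 + 129.103 + 255.220 + 287.774 + 103.469 = 1067.650 mg/L

1067.650 mg/L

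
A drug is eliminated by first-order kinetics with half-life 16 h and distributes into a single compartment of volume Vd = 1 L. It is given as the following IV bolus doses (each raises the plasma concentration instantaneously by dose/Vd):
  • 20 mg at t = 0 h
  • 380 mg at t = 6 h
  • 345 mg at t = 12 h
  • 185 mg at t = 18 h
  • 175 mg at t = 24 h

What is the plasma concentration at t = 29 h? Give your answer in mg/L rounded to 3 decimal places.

k = ln 2 / 16 = 0.04332 per h
Dose 1 (20 mg at t=0 h): 20·exp(−0.04332·29) = 5.694 mg/L
Dose 2 (380 mg at t=6 h): 380·exp(−0.04332·23) = 140.298 mg/L
Dose 3 (345 mg at t=12 h): 345·exp(−0.04332·17) = 165.187 mg/L
Dose 4 (185 mg at t=18 h): 185·exp(−0.04332·11) = 114.872 mg/L
Dose 5 (175 mg at t=24 h): 175·exp(−0.04332·5) = 140.918 mg/L
C(29) = 5.694 + 140.298 + 165.187 + 114.872 + 140.918 = 566.969 mg/L

566.969 mg/L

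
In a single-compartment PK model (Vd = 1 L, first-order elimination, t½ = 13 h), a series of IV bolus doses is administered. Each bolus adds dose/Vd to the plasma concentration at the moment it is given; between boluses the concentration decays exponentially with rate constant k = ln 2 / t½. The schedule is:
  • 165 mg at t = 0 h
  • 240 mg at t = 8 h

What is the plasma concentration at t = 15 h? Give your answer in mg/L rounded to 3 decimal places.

239.396 mg/L

k = ln 2 / 13 = 0.05332 per h
Dose 1 (165 mg at t=0 h): 165·exp(−0.05332·15) = 74.155 mg/L
Dose 2 (240 mg at t=8 h): 240·exp(−0.05332·7) = 165.241 mg/L
C(15) = 74.155 + 165.241 = 239.396 mg/L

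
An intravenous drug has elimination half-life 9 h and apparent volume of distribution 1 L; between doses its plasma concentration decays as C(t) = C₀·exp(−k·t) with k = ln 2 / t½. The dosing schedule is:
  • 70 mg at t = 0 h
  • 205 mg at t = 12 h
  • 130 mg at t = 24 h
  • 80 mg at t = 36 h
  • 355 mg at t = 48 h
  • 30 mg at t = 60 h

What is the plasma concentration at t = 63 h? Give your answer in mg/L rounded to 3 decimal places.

156.660 mg/L

k = ln 2 / 9 = 0.07702 per h
Dose 1 (70 mg at t=0 h): 70·exp(−0.07702·63) = 0.547 mg/L
Dose 2 (205 mg at t=12 h): 205·exp(−0.07702·51) = 4.036 mg/L
Dose 3 (130 mg at t=24 h): 130·exp(−0.07702·39) = 6.449 mg/L
Dose 4 (80 mg at t=36 h): 80·exp(−0.07702·27) = 10.000 mg/L
Dose 5 (355 mg at t=48 h): 355·exp(−0.07702·15) = 111.818 mg/L
Dose 6 (30 mg at t=60 h): 30·exp(−0.07702·3) = 23.811 mg/L
C(63) = 0.547 + 4.036 + 6.449 + 10.000 + 111.818 + 23.811 = 156.660 mg/L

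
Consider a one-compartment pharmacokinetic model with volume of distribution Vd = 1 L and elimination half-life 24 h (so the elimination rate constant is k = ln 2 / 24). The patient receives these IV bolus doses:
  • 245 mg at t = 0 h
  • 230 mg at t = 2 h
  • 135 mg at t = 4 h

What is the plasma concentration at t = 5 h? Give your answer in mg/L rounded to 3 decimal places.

554.124 mg/L

k = ln 2 / 24 = 0.02888 per h
Dose 1 (245 mg at t=0 h): 245·exp(−0.02888·5) = 212.056 mg/L
Dose 2 (230 mg at t=2 h): 230·exp(−0.02888·3) = 210.911 mg/L
Dose 3 (135 mg at t=4 h): 135·exp(−0.02888·1) = 131.157 mg/L
C(5) = 212.056 + 210.911 + 131.157 = 554.124 mg/L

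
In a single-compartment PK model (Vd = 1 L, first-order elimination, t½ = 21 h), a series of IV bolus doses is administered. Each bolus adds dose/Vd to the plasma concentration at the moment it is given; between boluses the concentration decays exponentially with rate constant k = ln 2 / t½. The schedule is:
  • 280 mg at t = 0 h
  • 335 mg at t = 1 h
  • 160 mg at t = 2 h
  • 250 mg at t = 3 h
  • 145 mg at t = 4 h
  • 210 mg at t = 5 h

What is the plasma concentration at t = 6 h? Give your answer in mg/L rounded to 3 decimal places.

k = ln 2 / 21 = 0.03301 per h
Dose 1 (280 mg at t=0 h): 280·exp(−0.03301·6) = 229.694 mg/L
Dose 2 (335 mg at t=1 h): 335·exp(−0.03301·5) = 284.034 mg/L
Dose 3 (160 mg at t=2 h): 160·exp(−0.03301·4) = 140.211 mg/L
Dose 4 (250 mg at t=3 h): 250·exp(−0.03301·3) = 226.431 mg/L
Dose 5 (145 mg at t=4 h): 145·exp(−0.03301·2) = 135.737 mg/L
Dose 6 (210 mg at t=5 h): 210·exp(−0.03301·1) = 203.182 mg/L
C(6) = 229.694 + 284.034 + 140.211 + 226.431 + 135.737 + 203.182 = 1219.289 mg/L

1219.289 mg/L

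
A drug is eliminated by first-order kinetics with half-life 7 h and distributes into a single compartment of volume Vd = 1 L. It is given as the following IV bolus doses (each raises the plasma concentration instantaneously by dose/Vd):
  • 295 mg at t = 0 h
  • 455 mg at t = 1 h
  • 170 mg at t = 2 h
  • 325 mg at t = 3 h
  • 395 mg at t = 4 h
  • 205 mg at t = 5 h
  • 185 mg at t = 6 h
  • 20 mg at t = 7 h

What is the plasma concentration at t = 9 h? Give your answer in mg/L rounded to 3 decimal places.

k = ln 2 / 7 = 0.09902 per h
Dose 1 (295 mg at t=0 h): 295·exp(−0.09902·9) = 120.999 mg/L
Dose 2 (455 mg at t=1 h): 455·exp(−0.09902·8) = 206.052 mg/L
Dose 3 (170 mg at t=2 h): 170·exp(−0.09902·7) = 85.000 mg/L
Dose 4 (325 mg at t=3 h): 325·exp(−0.09902·6) = 179.415 mg/L
Dose 5 (395 mg at t=4 h): 395·exp(−0.09902·5) = 240.755 mg/L
Dose 6 (205 mg at t=5 h): 205·exp(−0.09902·4) = 137.955 mg/L
Dose 7 (185 mg at t=6 h): 185·exp(−0.09902·3) = 137.454 mg/L
Dose 8 (20 mg at t=7 h): 20·exp(−0.09902·2) = 16.407 mg/L
C(9) = 120.999 + 206.052 + 85.000 + 179.415 + 240.755 + 137.955 + 137.454 + 16.407 = 1124.037 mg/L

1124.037 mg/L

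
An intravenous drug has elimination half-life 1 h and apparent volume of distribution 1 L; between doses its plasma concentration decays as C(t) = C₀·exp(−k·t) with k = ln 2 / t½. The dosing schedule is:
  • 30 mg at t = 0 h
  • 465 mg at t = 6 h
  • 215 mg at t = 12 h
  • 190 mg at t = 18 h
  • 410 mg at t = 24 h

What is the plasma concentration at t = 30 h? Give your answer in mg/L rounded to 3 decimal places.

6.453 mg/L

k = ln 2 / 1 = 0.69315 per h
Dose 1 (30 mg at t=0 h): 30·exp(−0.69315·30) = 0.000 mg/L
Dose 2 (465 mg at t=6 h): 465·exp(−0.69315·24) = 0.000 mg/L
Dose 3 (215 mg at t=12 h): 215·exp(−0.69315·18) = 0.001 mg/L
Dose 4 (190 mg at t=18 h): 190·exp(−0.69315·12) = 0.046 mg/L
Dose 5 (410 mg at t=24 h): 410·exp(−0.69315·6) = 6.406 mg/L
C(30) = 0.000 + 0.000 + 0.001 + 0.046 + 6.406 = 6.453 mg/L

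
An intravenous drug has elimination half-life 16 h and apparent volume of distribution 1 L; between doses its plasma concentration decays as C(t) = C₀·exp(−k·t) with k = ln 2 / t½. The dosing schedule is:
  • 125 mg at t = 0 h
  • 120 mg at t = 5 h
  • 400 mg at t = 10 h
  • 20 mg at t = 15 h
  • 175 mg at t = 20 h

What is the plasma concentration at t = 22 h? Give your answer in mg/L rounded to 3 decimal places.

k = ln 2 / 16 = 0.04332 per h
Dose 1 (125 mg at t=0 h): 125·exp(−0.04332·22) = 48.194 mg/L
Dose 2 (120 mg at t=5 h): 120·exp(−0.04332·17) = 57.456 mg/L
Dose 3 (400 mg at t=10 h): 400·exp(−0.04332·12) = 237.841 mg/L
Dose 4 (20 mg at t=15 h): 20·exp(−0.04332·7) = 14.768 mg/L
Dose 5 (175 mg at t=20 h): 175·exp(−0.04332·2) = 160.476 mg/L
C(22) = 48.194 + 57.456 + 237.841 + 14.768 + 160.476 = 518.736 mg/L

518.736 mg/L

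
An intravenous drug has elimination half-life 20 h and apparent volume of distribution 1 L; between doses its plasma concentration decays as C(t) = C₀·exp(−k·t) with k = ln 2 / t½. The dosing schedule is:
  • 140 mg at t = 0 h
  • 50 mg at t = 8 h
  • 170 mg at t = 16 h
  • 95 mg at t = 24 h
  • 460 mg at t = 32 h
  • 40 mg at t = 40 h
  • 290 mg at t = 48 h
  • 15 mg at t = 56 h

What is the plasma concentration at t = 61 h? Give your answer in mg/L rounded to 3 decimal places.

472.074 mg/L

k = ln 2 / 20 = 0.03466 per h
Dose 1 (140 mg at t=0 h): 140·exp(−0.03466·61) = 16.904 mg/L
Dose 2 (50 mg at t=8 h): 50·exp(−0.03466·53) = 7.966 mg/L
Dose 3 (170 mg at t=16 h): 170·exp(−0.03466·45) = 35.738 mg/L
Dose 4 (95 mg at t=24 h): 95·exp(−0.03466·37) = 26.352 mg/L
Dose 5 (460 mg at t=32 h): 460·exp(−0.03466·29) = 168.370 mg/L
Dose 6 (40 mg at t=40 h): 40·exp(−0.03466·21) = 19.319 mg/L
Dose 7 (290 mg at t=48 h): 290·exp(−0.03466·13) = 184.811 mg/L
Dose 8 (15 mg at t=56 h): 15·exp(−0.03466·5) = 12.613 mg/L
C(61) = 16.904 + 7.966 + 35.738 + 26.352 + 168.370 + 19.319 + 184.811 + 12.613 = 472.074 mg/L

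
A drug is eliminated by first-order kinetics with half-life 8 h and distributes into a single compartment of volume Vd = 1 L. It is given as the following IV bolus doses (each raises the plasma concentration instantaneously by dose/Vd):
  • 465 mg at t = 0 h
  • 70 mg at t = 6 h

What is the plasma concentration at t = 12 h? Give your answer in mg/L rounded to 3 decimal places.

k = ln 2 / 8 = 0.08664 per h
Dose 1 (465 mg at t=0 h): 465·exp(−0.08664·12) = 164.402 mg/L
Dose 2 (70 mg at t=6 h): 70·exp(−0.08664·6) = 41.622 mg/L
C(12) = 164.402 + 41.622 = 206.025 mg/L

206.025 mg/L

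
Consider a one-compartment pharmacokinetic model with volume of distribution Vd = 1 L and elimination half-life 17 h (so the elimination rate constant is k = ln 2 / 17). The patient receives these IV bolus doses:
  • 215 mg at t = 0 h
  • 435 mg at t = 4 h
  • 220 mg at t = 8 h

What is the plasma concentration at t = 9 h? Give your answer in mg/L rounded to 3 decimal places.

714.944 mg/L

k = ln 2 / 17 = 0.04077 per h
Dose 1 (215 mg at t=0 h): 215·exp(−0.04077·9) = 148.960 mg/L
Dose 2 (435 mg at t=4 h): 435·exp(−0.04077·5) = 354.773 mg/L
Dose 3 (220 mg at t=8 h): 220·exp(−0.04077·1) = 211.210 mg/L
C(9) = 148.960 + 354.773 + 211.210 = 714.944 mg/L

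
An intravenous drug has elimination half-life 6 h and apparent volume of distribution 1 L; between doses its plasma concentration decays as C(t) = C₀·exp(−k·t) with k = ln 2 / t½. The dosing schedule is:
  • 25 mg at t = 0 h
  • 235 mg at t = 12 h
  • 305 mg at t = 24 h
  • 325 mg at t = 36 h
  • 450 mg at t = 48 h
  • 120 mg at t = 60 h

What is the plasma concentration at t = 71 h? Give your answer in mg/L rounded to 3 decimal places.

k = ln 2 / 6 = 0.11552 per h
Dose 1 (25 mg at t=0 h): 25·exp(−0.11552·71) = 0.007 mg/L
Dose 2 (235 mg at t=12 h): 235·exp(−0.11552·59) = 0.258 mg/L
Dose 3 (305 mg at t=24 h): 305·exp(−0.11552·47) = 1.337 mg/L
Dose 4 (325 mg at t=36 h): 325·exp(−0.11552·35) = 5.700 mg/L
Dose 5 (450 mg at t=48 h): 450·exp(−0.11552·23) = 31.569 mg/L
Dose 6 (120 mg at t=60 h): 120·exp(−0.11552·11) = 33.674 mg/L
C(71) = 0.007 + 0.258 + 1.337 + 5.700 + 31.569 + 33.674 = 72.545 mg/L

72.545 mg/L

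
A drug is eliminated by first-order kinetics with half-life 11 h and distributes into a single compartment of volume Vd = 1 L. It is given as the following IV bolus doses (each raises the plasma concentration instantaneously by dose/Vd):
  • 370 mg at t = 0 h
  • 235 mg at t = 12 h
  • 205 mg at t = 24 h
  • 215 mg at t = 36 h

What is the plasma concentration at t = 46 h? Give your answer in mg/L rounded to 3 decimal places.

k = ln 2 / 11 = 0.06301 per h
Dose 1 (370 mg at t=0 h): 370·exp(−0.06301·46) = 20.387 mg/L
Dose 2 (235 mg at t=12 h): 235·exp(−0.06301·34) = 27.581 mg/L
Dose 3 (205 mg at t=24 h): 205·exp(−0.06301·22) = 51.250 mg/L
Dose 4 (215 mg at t=36 h): 215·exp(−0.06301·10) = 114.492 mg/L
C(46) = 20.387 + 27.581 + 51.250 + 114.492 = 213.710 mg/L

213.710 mg/L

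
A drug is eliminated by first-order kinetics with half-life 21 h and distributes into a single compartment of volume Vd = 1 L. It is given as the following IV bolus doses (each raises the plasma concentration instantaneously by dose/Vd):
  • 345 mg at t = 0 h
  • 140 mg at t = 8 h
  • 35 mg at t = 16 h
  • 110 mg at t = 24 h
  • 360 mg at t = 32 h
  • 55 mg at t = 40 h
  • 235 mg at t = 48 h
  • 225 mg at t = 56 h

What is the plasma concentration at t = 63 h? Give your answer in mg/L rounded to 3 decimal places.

580.652 mg/L

k = ln 2 / 21 = 0.03301 per h
Dose 1 (345 mg at t=0 h): 345·exp(−0.03301·63) = 43.125 mg/L
Dose 2 (140 mg at t=8 h): 140·exp(−0.03301·55) = 22.789 mg/L
Dose 3 (35 mg at t=16 h): 35·exp(−0.03301·47) = 7.419 mg/L
Dose 4 (110 mg at t=24 h): 110·exp(−0.03301·39) = 30.362 mg/L
Dose 5 (360 mg at t=32 h): 360·exp(−0.03301·31) = 129.397 mg/L
Dose 6 (55 mg at t=40 h): 55·exp(−0.03301·23) = 25.743 mg/L
Dose 7 (235 mg at t=48 h): 235·exp(−0.03301·15) = 143.234 mg/L
Dose 8 (225 mg at t=56 h): 225·exp(−0.03301·7) = 178.583 mg/L
C(63) = 43.125 + 22.789 + 7.419 + 30.362 + 129.397 + 25.743 + 143.234 + 178.583 = 580.652 mg/L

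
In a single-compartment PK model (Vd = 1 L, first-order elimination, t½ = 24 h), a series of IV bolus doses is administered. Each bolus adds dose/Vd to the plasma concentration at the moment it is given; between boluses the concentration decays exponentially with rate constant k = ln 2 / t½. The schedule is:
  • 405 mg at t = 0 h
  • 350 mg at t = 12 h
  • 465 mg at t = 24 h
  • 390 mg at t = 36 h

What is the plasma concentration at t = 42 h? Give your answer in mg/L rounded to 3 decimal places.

872.004 mg/L

k = ln 2 / 24 = 0.02888 per h
Dose 1 (405 mg at t=0 h): 405·exp(−0.02888·42) = 120.407 mg/L
Dose 2 (350 mg at t=12 h): 350·exp(−0.02888·30) = 147.157 mg/L
Dose 3 (465 mg at t=24 h): 465·exp(−0.02888·18) = 276.491 mg/L
Dose 4 (390 mg at t=36 h): 390·exp(−0.02888·6) = 327.950 mg/L
C(42) = 120.407 + 147.157 + 276.491 + 327.950 = 872.004 mg/L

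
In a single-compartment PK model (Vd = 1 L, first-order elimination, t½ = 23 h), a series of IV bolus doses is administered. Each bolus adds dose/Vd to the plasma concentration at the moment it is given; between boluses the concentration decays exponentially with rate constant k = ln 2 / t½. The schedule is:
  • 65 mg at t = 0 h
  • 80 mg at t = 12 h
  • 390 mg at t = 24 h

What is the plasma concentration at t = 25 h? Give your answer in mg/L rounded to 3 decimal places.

463.089 mg/L

k = ln 2 / 23 = 0.03014 per h
Dose 1 (65 mg at t=0 h): 65·exp(−0.03014·25) = 30.599 mg/L
Dose 2 (80 mg at t=12 h): 80·exp(−0.03014·13) = 54.068 mg/L
Dose 3 (390 mg at t=24 h): 390·exp(−0.03014·1) = 378.422 mg/L
C(25) = 30.599 + 54.068 + 378.422 = 463.089 mg/L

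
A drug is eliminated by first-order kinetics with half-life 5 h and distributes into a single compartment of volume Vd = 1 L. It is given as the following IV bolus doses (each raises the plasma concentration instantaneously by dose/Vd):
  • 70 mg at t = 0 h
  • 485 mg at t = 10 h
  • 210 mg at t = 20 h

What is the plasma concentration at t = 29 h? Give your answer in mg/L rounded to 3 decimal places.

96.383 mg/L

k = ln 2 / 5 = 0.13863 per h
Dose 1 (70 mg at t=0 h): 70·exp(−0.13863·29) = 1.256 mg/L
Dose 2 (485 mg at t=10 h): 485·exp(−0.13863·19) = 34.820 mg/L
Dose 3 (210 mg at t=20 h): 210·exp(−0.13863·9) = 60.307 mg/L
C(29) = 1.256 + 34.820 + 60.307 = 96.383 mg/L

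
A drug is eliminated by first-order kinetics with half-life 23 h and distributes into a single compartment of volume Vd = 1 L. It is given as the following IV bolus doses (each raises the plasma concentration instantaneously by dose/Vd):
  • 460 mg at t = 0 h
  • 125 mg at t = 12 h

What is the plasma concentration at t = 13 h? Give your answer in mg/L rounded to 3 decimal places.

432.182 mg/L

k = ln 2 / 23 = 0.03014 per h
Dose 1 (460 mg at t=0 h): 460·exp(−0.03014·13) = 310.893 mg/L
Dose 2 (125 mg at t=12 h): 125·exp(−0.03014·1) = 121.289 mg/L
C(13) = 310.893 + 121.289 = 432.182 mg/L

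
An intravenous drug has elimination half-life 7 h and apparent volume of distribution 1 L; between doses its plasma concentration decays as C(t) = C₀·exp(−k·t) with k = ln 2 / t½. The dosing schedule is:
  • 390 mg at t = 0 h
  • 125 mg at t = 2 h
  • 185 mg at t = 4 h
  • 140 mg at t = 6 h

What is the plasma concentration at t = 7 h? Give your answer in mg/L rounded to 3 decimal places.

k = ln 2 / 7 = 0.09902 per h
Dose 1 (390 mg at t=0 h): 390·exp(−0.09902·7) = 195.000 mg/L
Dose 2 (125 mg at t=2 h): 125·exp(−0.09902·5) = 76.188 mg/L
Dose 3 (185 mg at t=4 h): 185·exp(−0.09902·3) = 137.454 mg/L
Dose 4 (140 mg at t=6 h): 140·exp(−0.09902·1) = 126.801 mg/L
C(7) = 195.000 + 76.188 + 137.454 + 126.801 = 535.444 mg/L

535.444 mg/L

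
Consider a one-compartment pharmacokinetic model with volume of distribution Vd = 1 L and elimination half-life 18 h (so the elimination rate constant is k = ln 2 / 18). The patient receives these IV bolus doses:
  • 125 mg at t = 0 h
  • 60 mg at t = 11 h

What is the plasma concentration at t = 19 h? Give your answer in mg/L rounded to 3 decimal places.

k = ln 2 / 18 = 0.03851 per h
Dose 1 (125 mg at t=0 h): 125·exp(−0.03851·19) = 60.139 mg/L
Dose 2 (60 mg at t=11 h): 60·exp(−0.03851·8) = 44.092 mg/L
C(19) = 60.139 + 44.092 = 104.231 mg/L

104.231 mg/L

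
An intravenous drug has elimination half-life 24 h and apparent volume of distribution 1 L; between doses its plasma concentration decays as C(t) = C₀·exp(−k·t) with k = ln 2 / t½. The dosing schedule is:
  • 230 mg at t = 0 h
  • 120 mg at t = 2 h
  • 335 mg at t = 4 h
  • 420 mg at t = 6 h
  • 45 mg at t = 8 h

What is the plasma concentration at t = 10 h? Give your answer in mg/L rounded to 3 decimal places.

965.901 mg/L

k = ln 2 / 24 = 0.02888 per h
Dose 1 (230 mg at t=0 h): 230·exp(−0.02888·10) = 172.305 mg/L
Dose 2 (120 mg at t=2 h): 120·exp(−0.02888·8) = 95.244 mg/L
Dose 3 (335 mg at t=4 h): 335·exp(−0.02888·6) = 281.700 mg/L
Dose 4 (420 mg at t=6 h): 420·exp(−0.02888·4) = 374.177 mg/L
Dose 5 (45 mg at t=8 h): 45·exp(−0.02888·2) = 42.474 mg/L
C(10) = 172.305 + 95.244 + 281.700 + 374.177 + 42.474 = 965.901 mg/L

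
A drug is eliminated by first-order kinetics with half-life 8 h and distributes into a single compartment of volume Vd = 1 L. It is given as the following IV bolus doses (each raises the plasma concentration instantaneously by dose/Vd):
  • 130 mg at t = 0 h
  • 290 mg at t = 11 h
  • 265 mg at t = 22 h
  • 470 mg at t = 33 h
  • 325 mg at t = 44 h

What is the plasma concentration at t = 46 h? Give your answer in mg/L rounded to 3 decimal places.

475.187 mg/L

k = ln 2 / 8 = 0.08664 per h
Dose 1 (130 mg at t=0 h): 130·exp(−0.08664·46) = 2.416 mg/L
Dose 2 (290 mg at t=11 h): 290·exp(−0.08664·35) = 13.976 mg/L
Dose 3 (265 mg at t=22 h): 265·exp(−0.08664·24) = 33.125 mg/L
Dose 4 (470 mg at t=33 h): 470·exp(−0.08664·13) = 152.379 mg/L
Dose 5 (325 mg at t=44 h): 325·exp(−0.08664·2) = 273.291 mg/L
C(46) = 2.416 + 13.976 + 33.125 + 152.379 + 273.291 = 475.187 mg/L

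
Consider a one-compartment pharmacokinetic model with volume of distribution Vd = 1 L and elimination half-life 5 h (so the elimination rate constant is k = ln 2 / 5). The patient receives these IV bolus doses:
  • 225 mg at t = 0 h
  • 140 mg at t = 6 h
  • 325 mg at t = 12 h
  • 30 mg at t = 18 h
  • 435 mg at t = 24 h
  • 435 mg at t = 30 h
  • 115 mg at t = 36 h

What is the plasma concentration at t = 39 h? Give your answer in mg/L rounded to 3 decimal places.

266.950 mg/L

k = ln 2 / 5 = 0.13863 per h
Dose 1 (225 mg at t=0 h): 225·exp(−0.13863·39) = 1.010 mg/L
Dose 2 (140 mg at t=6 h): 140·exp(−0.13863·33) = 1.443 mg/L
Dose 3 (325 mg at t=12 h): 325·exp(−0.13863·27) = 7.697 mg/L
Dose 4 (30 mg at t=18 h): 30·exp(−0.13863·21) = 1.632 mg/L
Dose 5 (435 mg at t=24 h): 435·exp(−0.13863·15) = 54.375 mg/L
Dose 6 (435 mg at t=30 h): 435·exp(−0.13863·9) = 124.921 mg/L
Dose 7 (115 mg at t=36 h): 115·exp(−0.13863·3) = 75.872 mg/L
C(39) = 1.010 + 1.443 + 7.697 + 1.632 + 54.375 + 124.921 + 75.872 = 266.950 mg/L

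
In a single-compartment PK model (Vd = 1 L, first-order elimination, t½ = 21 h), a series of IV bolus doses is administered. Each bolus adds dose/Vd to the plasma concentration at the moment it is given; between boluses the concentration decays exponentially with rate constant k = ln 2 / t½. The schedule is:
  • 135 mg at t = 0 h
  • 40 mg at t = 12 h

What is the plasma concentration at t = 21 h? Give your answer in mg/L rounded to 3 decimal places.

k = ln 2 / 21 = 0.03301 per h
Dose 1 (135 mg at t=0 h): 135·exp(−0.03301·21) = 67.500 mg/L
Dose 2 (40 mg at t=12 h): 40·exp(−0.03301·9) = 29.720 mg/L
C(21) = 67.500 + 29.720 = 97.220 mg/L

97.220 mg/L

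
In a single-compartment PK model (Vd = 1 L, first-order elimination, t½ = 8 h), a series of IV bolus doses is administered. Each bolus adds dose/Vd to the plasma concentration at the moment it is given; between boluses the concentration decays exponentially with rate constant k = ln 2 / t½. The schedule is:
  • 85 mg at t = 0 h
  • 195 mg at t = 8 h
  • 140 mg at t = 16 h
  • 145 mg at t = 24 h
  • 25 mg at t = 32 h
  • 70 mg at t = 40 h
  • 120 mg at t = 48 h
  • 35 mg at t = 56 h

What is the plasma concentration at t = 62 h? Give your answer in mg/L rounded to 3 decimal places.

k = ln 2 / 8 = 0.08664 per h
Dose 1 (85 mg at t=0 h): 85·exp(−0.08664·62) = 0.395 mg/L
Dose 2 (195 mg at t=8 h): 195·exp(−0.08664·54) = 1.812 mg/L
Dose 3 (140 mg at t=16 h): 140·exp(−0.08664·46) = 2.601 mg/L
Dose 4 (145 mg at t=24 h): 145·exp(−0.08664·38) = 5.389 mg/L
Dose 5 (25 mg at t=32 h): 25·exp(−0.08664·30) = 1.858 mg/L
Dose 6 (70 mg at t=40 h): 70·exp(−0.08664·22) = 10.406 mg/L
Dose 7 (120 mg at t=48 h): 120·exp(−0.08664·14) = 35.676 mg/L
Dose 8 (35 mg at t=56 h): 35·exp(−0.08664·6) = 20.811 mg/L
C(62) = 0.395 + 1.812 + 2.601 + 5.389 + 1.858 + 10.406 + 35.676 + 20.811 = 78.948 mg/L

78.948 mg/L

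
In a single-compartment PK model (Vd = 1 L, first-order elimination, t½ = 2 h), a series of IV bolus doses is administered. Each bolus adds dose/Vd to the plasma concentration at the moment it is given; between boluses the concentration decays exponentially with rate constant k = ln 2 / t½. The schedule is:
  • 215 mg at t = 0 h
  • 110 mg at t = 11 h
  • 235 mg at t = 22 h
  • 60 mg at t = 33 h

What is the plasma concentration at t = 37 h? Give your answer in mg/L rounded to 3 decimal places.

16.312 mg/L

k = ln 2 / 2 = 0.34657 per h
Dose 1 (215 mg at t=0 h): 215·exp(−0.34657·37) = 0.001 mg/L
Dose 2 (110 mg at t=11 h): 110·exp(−0.34657·26) = 0.013 mg/L
Dose 3 (235 mg at t=22 h): 235·exp(−0.34657·15) = 1.298 mg/L
Dose 4 (60 mg at t=33 h): 60·exp(−0.34657·4) = 15.000 mg/L
C(37) = 0.001 + 0.013 + 1.298 + 15.000 = 16.312 mg/L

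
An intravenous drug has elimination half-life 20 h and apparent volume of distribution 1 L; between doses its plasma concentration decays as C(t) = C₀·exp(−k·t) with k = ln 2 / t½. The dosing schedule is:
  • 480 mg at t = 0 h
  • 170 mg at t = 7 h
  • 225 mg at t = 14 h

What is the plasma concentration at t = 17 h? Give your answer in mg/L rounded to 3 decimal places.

589.286 mg/L

k = ln 2 / 20 = 0.03466 per h
Dose 1 (480 mg at t=0 h): 480·exp(−0.03466·17) = 266.297 mg/L
Dose 2 (170 mg at t=7 h): 170·exp(−0.03466·10) = 120.208 mg/L
Dose 3 (225 mg at t=14 h): 225·exp(−0.03466·3) = 202.781 mg/L
C(17) = 266.297 + 120.208 + 202.781 = 589.286 mg/L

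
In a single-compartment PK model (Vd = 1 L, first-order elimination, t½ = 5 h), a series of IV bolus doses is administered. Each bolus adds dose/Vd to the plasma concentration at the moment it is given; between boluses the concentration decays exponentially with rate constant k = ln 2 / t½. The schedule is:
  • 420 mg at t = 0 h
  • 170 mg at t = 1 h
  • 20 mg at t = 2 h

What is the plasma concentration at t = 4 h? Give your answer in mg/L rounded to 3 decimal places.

368.542 mg/L

k = ln 2 / 5 = 0.13863 per h
Dose 1 (420 mg at t=0 h): 420·exp(−0.13863·4) = 241.227 mg/L
Dose 2 (170 mg at t=1 h): 170·exp(−0.13863·3) = 112.158 mg/L
Dose 3 (20 mg at t=2 h): 20·exp(−0.13863·2) = 15.157 mg/L
C(4) = 241.227 + 112.158 + 15.157 = 368.542 mg/L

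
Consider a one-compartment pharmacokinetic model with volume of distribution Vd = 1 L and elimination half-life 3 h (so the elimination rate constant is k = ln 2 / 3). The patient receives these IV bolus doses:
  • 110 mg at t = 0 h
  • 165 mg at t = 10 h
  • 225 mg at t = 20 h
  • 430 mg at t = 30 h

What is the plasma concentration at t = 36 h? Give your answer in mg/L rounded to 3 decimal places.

113.514 mg/L

k = ln 2 / 3 = 0.23105 per h
Dose 1 (110 mg at t=0 h): 110·exp(−0.23105·36) = 0.027 mg/L
Dose 2 (165 mg at t=10 h): 165·exp(−0.23105·26) = 0.406 mg/L
Dose 3 (225 mg at t=20 h): 225·exp(−0.23105·16) = 5.581 mg/L
Dose 4 (430 mg at t=30 h): 430·exp(−0.23105·6) = 107.500 mg/L
C(36) = 0.027 + 0.406 + 5.581 + 107.500 = 113.514 mg/L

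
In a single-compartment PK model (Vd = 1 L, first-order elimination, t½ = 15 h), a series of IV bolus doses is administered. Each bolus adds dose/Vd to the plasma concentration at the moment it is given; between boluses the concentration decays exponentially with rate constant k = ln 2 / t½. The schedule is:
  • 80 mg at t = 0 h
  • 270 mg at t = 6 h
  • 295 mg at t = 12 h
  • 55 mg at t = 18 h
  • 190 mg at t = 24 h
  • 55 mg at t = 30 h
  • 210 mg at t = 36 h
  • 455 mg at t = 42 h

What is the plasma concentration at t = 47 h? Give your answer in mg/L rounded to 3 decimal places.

700.820 mg/L

k = ln 2 / 15 = 0.04621 per h
Dose 1 (80 mg at t=0 h): 80·exp(−0.04621·47) = 9.117 mg/L
Dose 2 (270 mg at t=6 h): 270·exp(−0.04621·41) = 40.602 mg/L
Dose 3 (295 mg at t=12 h): 295·exp(−0.04621·35) = 58.535 mg/L
Dose 4 (55 mg at t=18 h): 55·exp(−0.04621·29) = 14.400 mg/L
Dose 5 (190 mg at t=24 h): 190·exp(−0.04621·23) = 65.641 mg/L
Dose 6 (55 mg at t=30 h): 55·exp(−0.04621·17) = 25.072 mg/L
Dose 7 (210 mg at t=36 h): 210·exp(−0.04621·11) = 126.318 mg/L
Dose 8 (455 mg at t=42 h): 455·exp(−0.04621·5) = 361.134 mg/L
C(47) = 9.117 + 40.602 + 58.535 + 14.400 + 65.641 + 25.072 + 126.318 + 361.134 = 700.820 mg/L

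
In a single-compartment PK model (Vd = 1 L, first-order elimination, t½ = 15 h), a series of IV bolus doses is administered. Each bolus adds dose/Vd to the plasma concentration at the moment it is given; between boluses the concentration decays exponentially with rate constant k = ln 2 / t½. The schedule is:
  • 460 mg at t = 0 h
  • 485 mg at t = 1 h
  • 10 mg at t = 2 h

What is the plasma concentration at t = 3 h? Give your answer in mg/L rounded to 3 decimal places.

852.187 mg/L

k = ln 2 / 15 = 0.04621 per h
Dose 1 (460 mg at t=0 h): 460·exp(−0.04621·3) = 400.453 mg/L
Dose 2 (485 mg at t=1 h): 485·exp(−0.04621·2) = 442.185 mg/L
Dose 3 (10 mg at t=2 h): 10·exp(−0.04621·1) = 9.548 mg/L
C(3) = 400.453 + 442.185 + 9.548 = 852.187 mg/L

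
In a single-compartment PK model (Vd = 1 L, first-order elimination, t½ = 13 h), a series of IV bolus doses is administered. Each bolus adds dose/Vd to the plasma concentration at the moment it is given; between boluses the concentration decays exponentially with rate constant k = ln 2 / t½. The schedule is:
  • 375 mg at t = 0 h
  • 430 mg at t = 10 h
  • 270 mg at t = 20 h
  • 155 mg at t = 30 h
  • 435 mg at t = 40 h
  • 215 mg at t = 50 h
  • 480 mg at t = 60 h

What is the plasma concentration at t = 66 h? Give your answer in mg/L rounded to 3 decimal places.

627.737 mg/L

k = ln 2 / 13 = 0.05332 per h
Dose 1 (375 mg at t=0 h): 375·exp(−0.05332·66) = 11.110 mg/L
Dose 2 (430 mg at t=10 h): 430·exp(−0.05332·56) = 21.713 mg/L
Dose 3 (270 mg at t=20 h): 270·exp(−0.05332·46) = 23.237 mg/L
Dose 4 (155 mg at t=30 h): 155·exp(−0.05332·36) = 22.736 mg/L
Dose 5 (435 mg at t=40 h): 435·exp(−0.05332·26) = 108.750 mg/L
Dose 6 (215 mg at t=50 h): 215·exp(−0.05332·16) = 91.609 mg/L
Dose 7 (480 mg at t=60 h): 480·exp(−0.05332·6) = 348.581 mg/L
C(66) = 11.110 + 21.713 + 23.237 + 22.736 + 108.750 + 91.609 + 348.581 = 627.737 mg/L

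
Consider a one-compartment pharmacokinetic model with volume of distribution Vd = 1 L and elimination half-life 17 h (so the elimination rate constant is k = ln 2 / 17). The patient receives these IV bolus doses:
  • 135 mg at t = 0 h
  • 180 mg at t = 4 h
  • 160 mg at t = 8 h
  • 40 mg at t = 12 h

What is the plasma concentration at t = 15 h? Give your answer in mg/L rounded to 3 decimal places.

k = ln 2 / 17 = 0.04077 per h
Dose 1 (135 mg at t=0 h): 135·exp(−0.04077·15) = 73.235 mg/L
Dose 2 (180 mg at t=4 h): 180·exp(−0.04077·11) = 114.945 mg/L
Dose 3 (160 mg at t=8 h): 160·exp(−0.04077·7) = 120.273 mg/L
Dose 4 (40 mg at t=12 h): 40·exp(−0.04077·3) = 35.395 mg/L
C(15) = 73.235 + 114.945 + 120.273 + 35.395 = 343.847 mg/L

343.847 mg/L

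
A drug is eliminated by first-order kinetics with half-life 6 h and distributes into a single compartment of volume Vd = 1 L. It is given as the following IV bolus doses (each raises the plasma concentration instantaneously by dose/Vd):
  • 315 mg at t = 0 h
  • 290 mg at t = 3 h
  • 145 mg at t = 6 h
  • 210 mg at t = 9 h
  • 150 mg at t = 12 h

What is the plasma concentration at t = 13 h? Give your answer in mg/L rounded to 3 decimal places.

492.019 mg/L

k = ln 2 / 6 = 0.11552 per h
Dose 1 (315 mg at t=0 h): 315·exp(−0.11552·13) = 70.158 mg/L
Dose 2 (290 mg at t=3 h): 290·exp(−0.11552·10) = 91.344 mg/L
Dose 3 (145 mg at t=6 h): 145·exp(−0.11552·7) = 64.590 mg/L
Dose 4 (210 mg at t=9 h): 210·exp(−0.11552·4) = 132.292 mg/L
Dose 5 (150 mg at t=12 h): 150·exp(−0.11552·1) = 133.635 mg/L
C(13) = 70.158 + 91.344 + 64.590 + 132.292 + 133.635 = 492.019 mg/L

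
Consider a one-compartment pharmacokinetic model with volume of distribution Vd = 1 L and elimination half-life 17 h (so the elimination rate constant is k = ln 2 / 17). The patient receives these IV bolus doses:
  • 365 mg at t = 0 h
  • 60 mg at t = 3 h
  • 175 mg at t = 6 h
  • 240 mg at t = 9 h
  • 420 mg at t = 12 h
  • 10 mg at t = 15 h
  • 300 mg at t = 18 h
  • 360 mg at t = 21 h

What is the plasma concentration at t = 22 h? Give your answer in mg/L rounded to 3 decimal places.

k = ln 2 / 17 = 0.04077 per h
Dose 1 (365 mg at t=0 h): 365·exp(−0.04077·22) = 148.842 mg/L
Dose 2 (60 mg at t=3 h): 60·exp(−0.04077·19) = 27.651 mg/L
Dose 3 (175 mg at t=6 h): 175·exp(−0.04077·16) = 91.141 mg/L
Dose 4 (240 mg at t=9 h): 240·exp(−0.04077·13) = 141.258 mg/L
Dose 5 (420 mg at t=12 h): 420·exp(−0.04077·10) = 279.366 mg/L
Dose 6 (10 mg at t=15 h): 10·exp(−0.04077·7) = 7.517 mg/L
Dose 7 (300 mg at t=18 h): 300·exp(−0.04077·4) = 254.854 mg/L
Dose 8 (360 mg at t=21 h): 360·exp(−0.04077·1) = 345.617 mg/L
C(22) = 148.842 + 27.651 + 91.141 + 141.258 + 279.366 + 7.517 + 254.854 + 345.617 = 1296.244 mg/L

1296.244 mg/L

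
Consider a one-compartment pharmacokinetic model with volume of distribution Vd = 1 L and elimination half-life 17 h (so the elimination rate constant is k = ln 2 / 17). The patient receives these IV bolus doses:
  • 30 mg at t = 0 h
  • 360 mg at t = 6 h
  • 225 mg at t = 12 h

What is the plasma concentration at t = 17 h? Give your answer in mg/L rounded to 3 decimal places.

k = ln 2 / 17 = 0.04077 per h
Dose 1 (30 mg at t=0 h): 30·exp(−0.04077·17) = 15.000 mg/L
Dose 2 (360 mg at t=6 h): 360·exp(−0.04077·11) = 229.889 mg/L
Dose 3 (225 mg at t=12 h): 225·exp(−0.04077·5) = 183.503 mg/L
C(17) = 15.000 + 229.889 + 183.503 = 428.393 mg/L

428.393 mg/L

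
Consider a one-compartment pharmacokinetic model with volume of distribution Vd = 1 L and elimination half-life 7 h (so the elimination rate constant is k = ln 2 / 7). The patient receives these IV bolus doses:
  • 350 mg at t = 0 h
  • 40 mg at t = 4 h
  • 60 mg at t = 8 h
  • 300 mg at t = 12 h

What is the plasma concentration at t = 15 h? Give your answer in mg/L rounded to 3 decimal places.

k = ln 2 / 7 = 0.09902 per h
Dose 1 (350 mg at t=0 h): 350·exp(−0.09902·15) = 79.251 mg/L
Dose 2 (40 mg at t=4 h): 40·exp(−0.09902·11) = 13.459 mg/L
Dose 3 (60 mg at t=8 h): 60·exp(−0.09902·7) = 30.000 mg/L
Dose 4 (300 mg at t=12 h): 300·exp(−0.09902·3) = 222.899 mg/L
C(15) = 79.251 + 13.459 + 30.000 + 222.899 = 345.609 mg/L

345.609 mg/L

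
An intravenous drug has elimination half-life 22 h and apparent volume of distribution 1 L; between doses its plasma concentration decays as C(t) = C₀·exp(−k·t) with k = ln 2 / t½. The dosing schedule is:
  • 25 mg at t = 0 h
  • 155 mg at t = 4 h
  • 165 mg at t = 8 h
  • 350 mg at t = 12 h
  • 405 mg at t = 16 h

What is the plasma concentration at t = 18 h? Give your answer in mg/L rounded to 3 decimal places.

k = ln 2 / 22 = 0.03151 per h
Dose 1 (25 mg at t=0 h): 25·exp(−0.03151·18) = 14.179 mg/L
Dose 2 (155 mg at t=4 h): 155·exp(−0.03151·14) = 99.717 mg/L
Dose 3 (165 mg at t=8 h): 165·exp(−0.03151·10) = 120.407 mg/L
Dose 4 (350 mg at t=12 h): 350·exp(−0.03151·6) = 289.714 mg/L
Dose 5 (405 mg at t=16 h): 405·exp(−0.03151·2) = 380.267 mg/L
C(18) = 14.179 + 99.717 + 120.407 + 289.714 + 380.267 = 904.283 mg/L

904.283 mg/L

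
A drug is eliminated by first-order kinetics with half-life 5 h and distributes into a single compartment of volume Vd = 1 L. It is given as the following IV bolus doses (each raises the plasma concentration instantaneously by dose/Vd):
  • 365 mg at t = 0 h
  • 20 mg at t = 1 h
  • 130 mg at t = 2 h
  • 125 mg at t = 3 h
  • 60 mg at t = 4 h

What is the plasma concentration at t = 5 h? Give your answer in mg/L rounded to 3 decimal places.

426.720 mg/L

k = ln 2 / 5 = 0.13863 per h
Dose 1 (365 mg at t=0 h): 365·exp(−0.13863·5) = 182.500 mg/L
Dose 2 (20 mg at t=1 h): 20·exp(−0.13863·4) = 11.487 mg/L
Dose 3 (130 mg at t=2 h): 130·exp(−0.13863·3) = 85.768 mg/L
Dose 4 (125 mg at t=3 h): 125·exp(−0.13863·2) = 94.732 mg/L
Dose 5 (60 mg at t=4 h): 60·exp(−0.13863·1) = 52.233 mg/L
C(5) = 182.500 + 11.487 + 85.768 + 94.732 + 52.233 = 426.720 mg/L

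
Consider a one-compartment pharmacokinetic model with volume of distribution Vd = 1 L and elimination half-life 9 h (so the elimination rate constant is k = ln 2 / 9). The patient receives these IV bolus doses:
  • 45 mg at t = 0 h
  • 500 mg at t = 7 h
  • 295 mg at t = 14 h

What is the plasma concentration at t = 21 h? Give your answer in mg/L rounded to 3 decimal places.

k = ln 2 / 9 = 0.07702 per h
Dose 1 (45 mg at t=0 h): 45·exp(−0.07702·21) = 8.929 mg/L
Dose 2 (500 mg at t=7 h): 500·exp(−0.07702·14) = 170.099 mg/L
Dose 3 (295 mg at t=14 h): 295·exp(−0.07702·7) = 172.063 mg/L
C(21) = 8.929 + 170.099 + 172.063 = 351.091 mg/L

351.091 mg/L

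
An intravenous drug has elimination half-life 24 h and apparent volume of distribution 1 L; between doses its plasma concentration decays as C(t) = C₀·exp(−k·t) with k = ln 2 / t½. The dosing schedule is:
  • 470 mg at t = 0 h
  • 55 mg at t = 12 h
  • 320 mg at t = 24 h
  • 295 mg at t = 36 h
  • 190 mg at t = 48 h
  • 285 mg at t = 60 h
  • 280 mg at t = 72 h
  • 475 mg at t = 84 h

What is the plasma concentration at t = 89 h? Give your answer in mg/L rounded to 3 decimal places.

k = ln 2 / 24 = 0.02888 per h
Dose 1 (470 mg at t=0 h): 470·exp(−0.02888·89) = 35.957 mg/L
Dose 2 (55 mg at t=12 h): 55·exp(−0.02888·77) = 5.951 mg/L
Dose 3 (320 mg at t=24 h): 320·exp(−0.02888·65) = 48.962 mg/L
Dose 4 (295 mg at t=36 h): 295·exp(−0.02888·53) = 63.833 mg/L
Dose 5 (190 mg at t=48 h): 190·exp(−0.02888·41) = 58.143 mg/L
Dose 6 (285 mg at t=60 h): 285·exp(−0.02888·29) = 123.339 mg/L
Dose 7 (280 mg at t=72 h): 280·exp(−0.02888·17) = 171.367 mg/L
Dose 8 (475 mg at t=84 h): 475·exp(−0.02888·5) = 411.130 mg/L
C(89) = 35.957 + 5.951 + 48.962 + 63.833 + 58.143 + 123.339 + 171.367 + 411.130 = 918.681 mg/L

918.681 mg/L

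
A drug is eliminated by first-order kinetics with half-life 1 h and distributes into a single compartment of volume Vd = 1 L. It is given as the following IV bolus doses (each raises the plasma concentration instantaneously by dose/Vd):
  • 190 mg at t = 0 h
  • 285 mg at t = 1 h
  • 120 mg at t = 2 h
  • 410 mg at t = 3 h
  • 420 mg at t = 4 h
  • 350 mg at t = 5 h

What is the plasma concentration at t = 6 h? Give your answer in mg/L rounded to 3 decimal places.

350.625 mg/L

k = ln 2 / 1 = 0.69315 per h
Dose 1 (190 mg at t=0 h): 190·exp(−0.69315·6) = 2.969 mg/L
Dose 2 (285 mg at t=1 h): 285·exp(−0.69315·5) = 8.906 mg/L
Dose 3 (120 mg at t=2 h): 120·exp(−0.69315·4) = 7.500 mg/L
Dose 4 (410 mg at t=3 h): 410·exp(−0.69315·3) = 51.250 mg/L
Dose 5 (420 mg at t=4 h): 420·exp(−0.69315·2) = 105.000 mg/L
Dose 6 (350 mg at t=5 h): 350·exp(−0.69315·1) = 175.000 mg/L
C(6) = 2.969 + 8.906 + 7.500 + 51.250 + 105.000 + 175.000 = 350.625 mg/L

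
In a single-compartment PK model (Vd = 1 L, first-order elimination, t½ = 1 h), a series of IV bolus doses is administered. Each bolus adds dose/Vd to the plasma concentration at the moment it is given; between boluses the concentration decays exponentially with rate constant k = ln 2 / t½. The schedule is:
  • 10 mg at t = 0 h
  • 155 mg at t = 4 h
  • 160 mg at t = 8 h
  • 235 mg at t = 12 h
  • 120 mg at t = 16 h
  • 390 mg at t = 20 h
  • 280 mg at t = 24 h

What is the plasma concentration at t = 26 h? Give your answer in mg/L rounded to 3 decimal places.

76.226 mg/L

k = ln 2 / 1 = 0.69315 per h
Dose 1 (10 mg at t=0 h): 10·exp(−0.69315·26) = 0.000 mg/L
Dose 2 (155 mg at t=4 h): 155·exp(−0.69315·22) = 0.000 mg/L
Dose 3 (160 mg at t=8 h): 160·exp(−0.69315·18) = 0.001 mg/L
Dose 4 (235 mg at t=12 h): 235·exp(−0.69315·14) = 0.014 mg/L
Dose 5 (120 mg at t=16 h): 120·exp(−0.69315·10) = 0.117 mg/L
Dose 6 (390 mg at t=20 h): 390·exp(−0.69315·6) = 6.094 mg/L
Dose 7 (280 mg at t=24 h): 280·exp(−0.69315·2) = 70.000 mg/L
C(26) = 0.000 + 0.000 + 0.001 + 0.014 + 0.117 + 6.094 + 70.000 = 76.226 mg/L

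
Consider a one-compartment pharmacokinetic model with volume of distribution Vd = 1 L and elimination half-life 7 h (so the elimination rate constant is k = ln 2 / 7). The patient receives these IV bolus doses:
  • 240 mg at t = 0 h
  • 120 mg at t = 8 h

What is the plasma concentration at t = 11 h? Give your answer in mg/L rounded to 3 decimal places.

169.914 mg/L

k = ln 2 / 7 = 0.09902 per h
Dose 1 (240 mg at t=0 h): 240·exp(−0.09902·11) = 80.754 mg/L
Dose 2 (120 mg at t=8 h): 120·exp(−0.09902·3) = 89.160 mg/L
C(11) = 80.754 + 89.160 = 169.914 mg/L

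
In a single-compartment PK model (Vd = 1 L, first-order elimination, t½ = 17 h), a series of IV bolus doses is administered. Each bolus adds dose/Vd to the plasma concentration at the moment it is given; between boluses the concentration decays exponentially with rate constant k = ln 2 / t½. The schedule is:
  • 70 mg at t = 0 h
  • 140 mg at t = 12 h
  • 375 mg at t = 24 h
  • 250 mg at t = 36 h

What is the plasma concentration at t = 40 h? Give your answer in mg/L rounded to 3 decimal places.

466.084 mg/L

k = ln 2 / 17 = 0.04077 per h
Dose 1 (70 mg at t=0 h): 70·exp(−0.04077·40) = 13.702 mg/L
Dose 2 (140 mg at t=12 h): 140·exp(−0.04077·28) = 44.701 mg/L
Dose 3 (375 mg at t=24 h): 375·exp(−0.04077·16) = 195.303 mg/L
Dose 4 (250 mg at t=36 h): 250·exp(−0.04077·4) = 212.378 mg/L
C(40) = 13.702 + 44.701 + 195.303 + 212.378 = 466.084 mg/L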